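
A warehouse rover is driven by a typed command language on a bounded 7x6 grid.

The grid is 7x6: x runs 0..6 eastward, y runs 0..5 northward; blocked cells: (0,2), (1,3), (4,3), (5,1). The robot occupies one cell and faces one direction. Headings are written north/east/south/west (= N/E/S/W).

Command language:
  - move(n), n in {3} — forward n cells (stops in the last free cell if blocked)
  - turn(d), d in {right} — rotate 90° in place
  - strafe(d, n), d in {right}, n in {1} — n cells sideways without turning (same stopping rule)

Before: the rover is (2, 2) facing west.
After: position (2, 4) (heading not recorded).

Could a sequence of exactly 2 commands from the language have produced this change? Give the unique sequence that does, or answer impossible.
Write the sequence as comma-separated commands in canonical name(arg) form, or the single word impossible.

from: (2, 2) facing west
t=1 strafe(right, 1) ⇒ (2, 3) facing west
t=2 strafe(right, 1) ⇒ (2, 4) facing west
no rival 2-sequence matches.

strafe(right, 1), strafe(right, 1)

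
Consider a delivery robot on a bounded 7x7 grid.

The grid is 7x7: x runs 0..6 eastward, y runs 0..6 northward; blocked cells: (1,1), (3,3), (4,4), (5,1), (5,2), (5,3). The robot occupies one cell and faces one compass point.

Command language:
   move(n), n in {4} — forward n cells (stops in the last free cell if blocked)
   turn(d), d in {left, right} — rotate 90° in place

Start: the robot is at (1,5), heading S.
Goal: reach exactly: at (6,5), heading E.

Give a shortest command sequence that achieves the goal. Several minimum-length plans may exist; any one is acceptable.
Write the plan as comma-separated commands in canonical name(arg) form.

initial: at (1,5), heading S
[1] after turn(left): at (1,5), heading E
[2] after move(4): at (5,5), heading E
[3] after move(4): at (6,5), heading E
shorter routes all fall short; 3 is best.

turn(left), move(4), move(4)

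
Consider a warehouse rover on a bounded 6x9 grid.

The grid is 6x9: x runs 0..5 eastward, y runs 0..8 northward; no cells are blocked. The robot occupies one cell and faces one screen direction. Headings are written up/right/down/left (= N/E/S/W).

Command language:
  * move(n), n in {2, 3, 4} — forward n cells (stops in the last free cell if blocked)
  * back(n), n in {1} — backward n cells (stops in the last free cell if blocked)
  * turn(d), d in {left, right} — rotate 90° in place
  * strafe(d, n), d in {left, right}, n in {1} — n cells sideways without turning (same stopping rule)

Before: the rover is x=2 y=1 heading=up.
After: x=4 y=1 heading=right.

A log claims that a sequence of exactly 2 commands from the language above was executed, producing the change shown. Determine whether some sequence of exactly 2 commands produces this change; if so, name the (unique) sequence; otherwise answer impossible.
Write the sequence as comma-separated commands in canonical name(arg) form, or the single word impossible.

key: order matters: swapping turn(right) and move(2) lands elsewhere
t0: x=2 y=1 heading=up
step 1 (turn(right)): x=2 y=1 heading=right
step 2 (move(2)): x=4 y=1 heading=right
no other 2-command option fits: unique.

turn(right), move(2)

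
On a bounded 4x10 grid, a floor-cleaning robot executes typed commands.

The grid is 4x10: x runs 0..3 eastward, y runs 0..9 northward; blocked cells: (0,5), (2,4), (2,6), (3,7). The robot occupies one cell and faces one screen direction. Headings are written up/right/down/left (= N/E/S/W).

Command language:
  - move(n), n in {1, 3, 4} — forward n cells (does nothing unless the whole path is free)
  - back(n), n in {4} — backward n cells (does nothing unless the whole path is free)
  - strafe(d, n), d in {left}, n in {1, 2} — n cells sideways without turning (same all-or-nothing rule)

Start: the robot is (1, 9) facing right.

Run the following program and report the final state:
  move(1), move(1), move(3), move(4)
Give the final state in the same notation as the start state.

(3, 9) facing right

initial: (1, 9) facing right
1. move(1) → (2, 9) facing right
2. move(1) → (3, 9) facing right
3. move(3) → (3, 9) facing right
4. move(4) → (3, 9) facing right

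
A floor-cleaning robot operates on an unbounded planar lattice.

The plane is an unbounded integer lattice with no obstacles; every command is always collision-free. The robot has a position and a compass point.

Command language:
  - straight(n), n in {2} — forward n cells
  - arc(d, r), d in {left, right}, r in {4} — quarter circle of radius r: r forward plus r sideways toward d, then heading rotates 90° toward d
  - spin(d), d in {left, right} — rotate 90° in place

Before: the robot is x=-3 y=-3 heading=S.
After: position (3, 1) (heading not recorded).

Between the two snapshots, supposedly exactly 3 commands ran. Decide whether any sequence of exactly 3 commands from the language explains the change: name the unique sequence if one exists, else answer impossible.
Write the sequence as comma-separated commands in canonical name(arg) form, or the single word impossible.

key: order matters: swapping spin(left) and arc(left, 4) lands elsewhere
start: x=-3 y=-3 heading=S
[1] after spin(left): x=-3 y=-3 heading=E
[2] after straight(2): x=-1 y=-3 heading=E
[3] after arc(left, 4): x=3 y=1 heading=N
no other 3-command option fits: unique.

spin(left), straight(2), arc(left, 4)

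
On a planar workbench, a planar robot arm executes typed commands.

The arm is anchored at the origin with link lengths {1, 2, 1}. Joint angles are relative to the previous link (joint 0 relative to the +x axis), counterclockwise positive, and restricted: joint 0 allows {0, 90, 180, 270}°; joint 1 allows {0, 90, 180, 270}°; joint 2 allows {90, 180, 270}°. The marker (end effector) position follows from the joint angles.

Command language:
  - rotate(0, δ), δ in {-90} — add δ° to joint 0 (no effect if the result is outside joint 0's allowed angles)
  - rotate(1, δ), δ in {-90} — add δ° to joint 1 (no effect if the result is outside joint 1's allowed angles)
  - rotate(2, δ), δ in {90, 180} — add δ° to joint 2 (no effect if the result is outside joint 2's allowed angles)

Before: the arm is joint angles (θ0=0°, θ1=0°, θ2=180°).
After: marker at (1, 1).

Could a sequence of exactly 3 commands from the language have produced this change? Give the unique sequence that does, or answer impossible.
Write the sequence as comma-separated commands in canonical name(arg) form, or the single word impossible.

initial: joint angles (θ0=0°, θ1=0°, θ2=180°)
[1] after rotate(1, -90): joint angles (θ0=0°, θ1=270°, θ2=180°)
[2] after rotate(1, -90): joint angles (θ0=0°, θ1=180°, θ2=180°)
[3] after rotate(1, -90): joint angles (θ0=0°, θ1=90°, θ2=180°)
no rival 3-sequence matches.

rotate(1, -90), rotate(1, -90), rotate(1, -90)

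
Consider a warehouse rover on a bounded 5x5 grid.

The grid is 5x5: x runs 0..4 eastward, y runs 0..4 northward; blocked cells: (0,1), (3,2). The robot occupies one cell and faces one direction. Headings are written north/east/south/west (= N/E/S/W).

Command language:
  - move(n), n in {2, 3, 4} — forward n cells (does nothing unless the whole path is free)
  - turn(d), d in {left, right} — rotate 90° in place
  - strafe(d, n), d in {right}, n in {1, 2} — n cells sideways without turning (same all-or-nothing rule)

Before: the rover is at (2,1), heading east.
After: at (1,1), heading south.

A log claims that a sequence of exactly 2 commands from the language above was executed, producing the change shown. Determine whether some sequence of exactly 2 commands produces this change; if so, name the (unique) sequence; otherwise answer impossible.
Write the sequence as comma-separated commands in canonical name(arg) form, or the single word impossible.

turn(right), strafe(right, 1)

key: running strafe(right, 1) before turn(right) would end elsewhere — order is forced
begin: at (2,1), heading east
[1] after turn(right): at (2,1), heading south
[2] after strafe(right, 1): at (1,1), heading south
no other 2-command option fits: unique.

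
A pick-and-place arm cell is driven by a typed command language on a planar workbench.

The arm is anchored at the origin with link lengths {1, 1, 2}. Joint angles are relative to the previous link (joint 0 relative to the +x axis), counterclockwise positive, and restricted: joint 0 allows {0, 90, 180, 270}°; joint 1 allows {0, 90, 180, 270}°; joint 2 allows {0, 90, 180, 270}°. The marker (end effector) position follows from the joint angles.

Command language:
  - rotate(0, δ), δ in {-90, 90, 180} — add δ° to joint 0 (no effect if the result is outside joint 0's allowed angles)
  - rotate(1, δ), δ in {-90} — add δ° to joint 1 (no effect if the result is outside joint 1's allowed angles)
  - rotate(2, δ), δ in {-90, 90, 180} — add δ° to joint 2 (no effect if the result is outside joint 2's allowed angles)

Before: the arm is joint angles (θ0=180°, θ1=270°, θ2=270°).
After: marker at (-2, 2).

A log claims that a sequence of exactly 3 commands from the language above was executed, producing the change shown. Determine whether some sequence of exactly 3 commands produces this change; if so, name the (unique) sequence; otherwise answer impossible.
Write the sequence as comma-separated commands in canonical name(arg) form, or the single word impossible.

rotate(1, -90), rotate(1, -90), rotate(1, -90)

begin: joint angles (θ0=180°, θ1=270°, θ2=270°)
[1] after rotate(1, -90): joint angles (θ0=180°, θ1=180°, θ2=270°)
[2] after rotate(1, -90): joint angles (θ0=180°, θ1=90°, θ2=270°)
[3] after rotate(1, -90): joint angles (θ0=180°, θ1=0°, θ2=270°)
no rival 3-sequence matches.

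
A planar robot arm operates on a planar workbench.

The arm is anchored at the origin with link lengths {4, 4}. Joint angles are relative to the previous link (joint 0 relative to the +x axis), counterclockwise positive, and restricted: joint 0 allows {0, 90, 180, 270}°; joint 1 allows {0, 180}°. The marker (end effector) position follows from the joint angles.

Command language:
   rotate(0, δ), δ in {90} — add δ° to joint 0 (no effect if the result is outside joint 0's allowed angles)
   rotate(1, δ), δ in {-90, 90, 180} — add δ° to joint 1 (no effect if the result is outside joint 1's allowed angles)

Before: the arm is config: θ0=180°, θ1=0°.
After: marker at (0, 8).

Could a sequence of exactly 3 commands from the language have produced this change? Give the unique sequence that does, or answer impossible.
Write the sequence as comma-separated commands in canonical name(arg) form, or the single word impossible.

rotate(0, 90), rotate(0, 90), rotate(0, 90)

start: config: θ0=180°, θ1=0°
[1] after rotate(0, 90): config: θ0=270°, θ1=0°
[2] after rotate(0, 90): config: θ0=0°, θ1=0°
[3] after rotate(0, 90): config: θ0=90°, θ1=0°
uniquely the one of 64 3-step routes that fits.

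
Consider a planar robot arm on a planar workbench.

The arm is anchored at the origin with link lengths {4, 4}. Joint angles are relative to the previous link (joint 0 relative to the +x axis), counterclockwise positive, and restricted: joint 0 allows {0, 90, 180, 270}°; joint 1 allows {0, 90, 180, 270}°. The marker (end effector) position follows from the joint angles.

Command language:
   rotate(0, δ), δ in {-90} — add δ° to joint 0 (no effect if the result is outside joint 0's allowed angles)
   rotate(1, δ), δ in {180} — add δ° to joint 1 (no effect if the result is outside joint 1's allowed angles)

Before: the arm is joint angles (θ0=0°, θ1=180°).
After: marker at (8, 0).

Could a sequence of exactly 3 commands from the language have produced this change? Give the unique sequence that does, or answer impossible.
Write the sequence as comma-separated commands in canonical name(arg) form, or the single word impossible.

t0: joint angles (θ0=0°, θ1=180°)
1. rotate(1, 180) → joint angles (θ0=0°, θ1=0°)
2. rotate(1, 180) → joint angles (θ0=0°, θ1=180°)
3. rotate(1, 180) → joint angles (θ0=0°, θ1=0°)
all 8 alternatives checked — unique.

rotate(1, 180), rotate(1, 180), rotate(1, 180)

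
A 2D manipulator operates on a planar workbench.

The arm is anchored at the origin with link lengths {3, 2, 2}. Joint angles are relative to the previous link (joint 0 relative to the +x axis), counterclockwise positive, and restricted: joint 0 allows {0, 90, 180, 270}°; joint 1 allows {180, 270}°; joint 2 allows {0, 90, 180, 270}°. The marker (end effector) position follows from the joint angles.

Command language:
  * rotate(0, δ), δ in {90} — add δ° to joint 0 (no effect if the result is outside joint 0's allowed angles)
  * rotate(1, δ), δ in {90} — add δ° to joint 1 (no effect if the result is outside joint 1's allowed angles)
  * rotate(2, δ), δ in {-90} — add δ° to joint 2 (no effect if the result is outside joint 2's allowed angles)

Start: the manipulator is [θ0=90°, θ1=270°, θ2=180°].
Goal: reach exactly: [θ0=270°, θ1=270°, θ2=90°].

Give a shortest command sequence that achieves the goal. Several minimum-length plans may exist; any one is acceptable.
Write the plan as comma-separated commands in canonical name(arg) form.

from: [θ0=90°, θ1=270°, θ2=180°]
t=1 rotate(2, -90) ⇒ [θ0=90°, θ1=270°, θ2=90°]
t=2 rotate(0, 90) ⇒ [θ0=180°, θ1=270°, θ2=90°]
t=3 rotate(0, 90) ⇒ [θ0=270°, θ1=270°, θ2=90°]
no 2-step plan works, so 3 is optimal.

rotate(2, -90), rotate(0, 90), rotate(0, 90)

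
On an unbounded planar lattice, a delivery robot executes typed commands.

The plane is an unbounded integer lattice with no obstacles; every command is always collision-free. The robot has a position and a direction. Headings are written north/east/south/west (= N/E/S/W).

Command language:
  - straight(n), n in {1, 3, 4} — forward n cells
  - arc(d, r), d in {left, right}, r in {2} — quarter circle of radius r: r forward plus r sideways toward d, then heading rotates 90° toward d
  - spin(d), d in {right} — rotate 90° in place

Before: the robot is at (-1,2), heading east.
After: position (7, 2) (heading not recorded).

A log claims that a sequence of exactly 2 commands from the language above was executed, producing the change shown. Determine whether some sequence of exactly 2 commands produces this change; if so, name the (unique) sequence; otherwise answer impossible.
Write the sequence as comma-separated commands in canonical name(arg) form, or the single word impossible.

straight(4), straight(4)

t0: at (-1,2), heading east
1. straight(4) → at (3,2), heading east
2. straight(4) → at (7,2), heading east
uniquely the one of 36 2-step routes that fits.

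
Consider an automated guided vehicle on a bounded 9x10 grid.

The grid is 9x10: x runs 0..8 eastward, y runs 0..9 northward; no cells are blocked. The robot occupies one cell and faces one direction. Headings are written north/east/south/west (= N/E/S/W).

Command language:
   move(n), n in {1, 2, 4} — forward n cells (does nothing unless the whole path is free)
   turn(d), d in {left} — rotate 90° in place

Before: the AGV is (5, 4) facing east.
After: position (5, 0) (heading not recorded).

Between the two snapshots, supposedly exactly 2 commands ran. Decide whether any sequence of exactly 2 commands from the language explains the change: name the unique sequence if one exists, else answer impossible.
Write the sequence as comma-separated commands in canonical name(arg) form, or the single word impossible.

impossible

all 16 sequences checked — none match.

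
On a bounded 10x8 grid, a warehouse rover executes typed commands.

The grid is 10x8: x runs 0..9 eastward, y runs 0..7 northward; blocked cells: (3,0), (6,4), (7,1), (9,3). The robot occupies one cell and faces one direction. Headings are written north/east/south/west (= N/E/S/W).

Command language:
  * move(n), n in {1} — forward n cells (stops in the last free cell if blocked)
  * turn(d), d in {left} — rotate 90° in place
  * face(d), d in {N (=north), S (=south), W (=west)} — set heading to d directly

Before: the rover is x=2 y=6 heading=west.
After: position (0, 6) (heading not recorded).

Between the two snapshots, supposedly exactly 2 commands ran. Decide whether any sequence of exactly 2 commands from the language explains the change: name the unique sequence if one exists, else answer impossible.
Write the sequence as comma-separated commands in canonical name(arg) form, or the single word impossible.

begin: x=2 y=6 heading=west
step 1 (move(1)): x=1 y=6 heading=west
step 2 (move(1)): x=0 y=6 heading=west
no other 2-command option fits: unique.

move(1), move(1)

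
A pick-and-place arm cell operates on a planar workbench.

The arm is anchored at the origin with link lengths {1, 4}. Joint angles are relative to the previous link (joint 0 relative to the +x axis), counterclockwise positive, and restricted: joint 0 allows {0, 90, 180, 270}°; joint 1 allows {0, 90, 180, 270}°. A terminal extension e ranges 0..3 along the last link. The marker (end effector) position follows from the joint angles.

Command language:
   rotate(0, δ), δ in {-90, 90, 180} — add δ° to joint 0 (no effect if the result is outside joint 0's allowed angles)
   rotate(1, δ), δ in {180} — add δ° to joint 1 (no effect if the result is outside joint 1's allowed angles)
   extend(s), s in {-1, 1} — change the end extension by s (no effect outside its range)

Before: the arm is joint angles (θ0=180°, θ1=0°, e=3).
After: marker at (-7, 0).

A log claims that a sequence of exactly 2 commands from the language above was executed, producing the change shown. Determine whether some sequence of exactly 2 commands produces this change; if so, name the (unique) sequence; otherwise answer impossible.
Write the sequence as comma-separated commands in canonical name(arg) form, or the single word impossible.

key: order matters: swapping extend(1) and extend(-1) lands elsewhere
initial: joint angles (θ0=180°, θ1=0°, e=3)
[1] after extend(1): joint angles (θ0=180°, θ1=0°, e=3)
[2] after extend(-1): joint angles (θ0=180°, θ1=0°, e=2)
all 36 alternatives checked — unique.

extend(1), extend(-1)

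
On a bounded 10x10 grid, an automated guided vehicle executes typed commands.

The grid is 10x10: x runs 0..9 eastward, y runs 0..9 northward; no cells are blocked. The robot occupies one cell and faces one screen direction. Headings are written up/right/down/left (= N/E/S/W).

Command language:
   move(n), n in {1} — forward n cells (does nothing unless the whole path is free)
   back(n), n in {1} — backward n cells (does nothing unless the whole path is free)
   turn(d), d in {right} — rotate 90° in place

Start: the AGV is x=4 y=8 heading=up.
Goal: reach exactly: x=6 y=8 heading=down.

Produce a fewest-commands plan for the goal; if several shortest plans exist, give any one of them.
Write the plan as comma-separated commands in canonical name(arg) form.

turn(right), move(1), move(1), turn(right)

begin: x=4 y=8 heading=up
step 1 (turn(right)): x=4 y=8 heading=right
step 2 (move(1)): x=5 y=8 heading=right
step 3 (move(1)): x=6 y=8 heading=right
step 4 (turn(right)): x=6 y=8 heading=down
shorter routes all fall short; 4 is best.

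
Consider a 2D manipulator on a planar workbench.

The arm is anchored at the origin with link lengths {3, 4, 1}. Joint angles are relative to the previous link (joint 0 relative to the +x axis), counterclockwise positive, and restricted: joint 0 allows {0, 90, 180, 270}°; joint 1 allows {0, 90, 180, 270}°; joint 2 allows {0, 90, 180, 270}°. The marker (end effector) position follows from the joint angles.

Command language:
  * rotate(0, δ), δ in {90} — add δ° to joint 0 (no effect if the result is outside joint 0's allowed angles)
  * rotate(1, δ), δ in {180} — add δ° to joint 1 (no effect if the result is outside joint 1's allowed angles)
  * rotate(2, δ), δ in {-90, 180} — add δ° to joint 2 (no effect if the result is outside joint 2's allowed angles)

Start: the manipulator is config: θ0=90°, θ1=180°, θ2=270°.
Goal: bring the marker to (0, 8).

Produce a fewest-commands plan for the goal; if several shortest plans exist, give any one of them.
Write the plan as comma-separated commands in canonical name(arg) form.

begin: config: θ0=90°, θ1=180°, θ2=270°
1. rotate(1, 180) → config: θ0=90°, θ1=0°, θ2=270°
2. rotate(2, -90) → config: θ0=90°, θ1=0°, θ2=180°
3. rotate(2, 180) → config: θ0=90°, θ1=0°, θ2=0°
minimal: 3 command(s), checked below 3.

rotate(1, 180), rotate(2, -90), rotate(2, 180)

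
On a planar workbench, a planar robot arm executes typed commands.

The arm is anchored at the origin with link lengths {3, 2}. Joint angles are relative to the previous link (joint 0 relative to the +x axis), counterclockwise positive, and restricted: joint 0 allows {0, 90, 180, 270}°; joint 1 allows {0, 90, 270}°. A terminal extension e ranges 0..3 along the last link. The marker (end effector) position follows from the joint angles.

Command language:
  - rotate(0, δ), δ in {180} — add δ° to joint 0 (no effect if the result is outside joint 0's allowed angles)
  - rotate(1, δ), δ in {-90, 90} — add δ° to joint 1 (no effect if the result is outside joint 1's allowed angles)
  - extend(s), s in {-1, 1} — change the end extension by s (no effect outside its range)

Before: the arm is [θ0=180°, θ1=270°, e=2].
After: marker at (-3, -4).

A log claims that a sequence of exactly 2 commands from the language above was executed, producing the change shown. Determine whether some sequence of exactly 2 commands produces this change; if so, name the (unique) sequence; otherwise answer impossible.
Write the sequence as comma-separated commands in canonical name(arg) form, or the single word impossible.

rotate(1, 90), rotate(1, 90)

from: [θ0=180°, θ1=270°, e=2]
t=1 rotate(1, 90) ⇒ [θ0=180°, θ1=0°, e=2]
t=2 rotate(1, 90) ⇒ [θ0=180°, θ1=90°, e=2]
no other 2-command option fits: unique.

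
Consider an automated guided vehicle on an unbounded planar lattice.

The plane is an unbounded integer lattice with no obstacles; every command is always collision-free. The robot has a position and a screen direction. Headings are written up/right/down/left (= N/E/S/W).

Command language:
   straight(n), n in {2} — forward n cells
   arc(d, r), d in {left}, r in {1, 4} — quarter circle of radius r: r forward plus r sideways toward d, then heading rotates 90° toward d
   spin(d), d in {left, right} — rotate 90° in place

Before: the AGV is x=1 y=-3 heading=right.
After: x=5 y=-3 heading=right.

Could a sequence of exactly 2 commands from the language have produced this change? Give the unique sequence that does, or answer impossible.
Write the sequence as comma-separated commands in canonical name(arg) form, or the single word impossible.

straight(2), straight(2)

key: heading stays E — no command in the sequence turns
begin: x=1 y=-3 heading=right
step 1 (straight(2)): x=3 y=-3 heading=right
step 2 (straight(2)): x=5 y=-3 heading=right
all 25 alternatives checked — unique.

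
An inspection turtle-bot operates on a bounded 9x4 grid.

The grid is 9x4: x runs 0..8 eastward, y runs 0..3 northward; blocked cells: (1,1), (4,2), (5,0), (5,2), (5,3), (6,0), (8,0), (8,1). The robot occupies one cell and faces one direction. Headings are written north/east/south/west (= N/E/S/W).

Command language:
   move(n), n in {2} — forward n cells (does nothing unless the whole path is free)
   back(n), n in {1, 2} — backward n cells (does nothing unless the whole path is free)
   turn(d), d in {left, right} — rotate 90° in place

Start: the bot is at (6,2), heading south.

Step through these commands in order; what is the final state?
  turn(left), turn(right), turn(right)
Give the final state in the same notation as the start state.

initial: at (6,2), heading south
t=1 turn(left) ⇒ at (6,2), heading east
t=2 turn(right) ⇒ at (6,2), heading south
t=3 turn(right) ⇒ at (6,2), heading west

at (6,2), heading west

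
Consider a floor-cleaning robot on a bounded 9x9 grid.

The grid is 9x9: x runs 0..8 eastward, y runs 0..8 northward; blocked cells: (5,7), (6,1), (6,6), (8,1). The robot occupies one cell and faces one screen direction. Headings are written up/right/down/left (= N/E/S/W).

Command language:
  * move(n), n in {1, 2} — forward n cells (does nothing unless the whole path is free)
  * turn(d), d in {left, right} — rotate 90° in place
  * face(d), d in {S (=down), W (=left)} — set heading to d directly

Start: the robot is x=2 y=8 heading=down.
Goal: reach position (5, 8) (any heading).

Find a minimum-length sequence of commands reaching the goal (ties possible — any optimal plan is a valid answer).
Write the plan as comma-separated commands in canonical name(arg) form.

from: x=2 y=8 heading=down
1. turn(left) → x=2 y=8 heading=right
2. move(2) → x=4 y=8 heading=right
3. move(1) → x=5 y=8 heading=right
minimal: 3 command(s), checked below 3.

turn(left), move(2), move(1)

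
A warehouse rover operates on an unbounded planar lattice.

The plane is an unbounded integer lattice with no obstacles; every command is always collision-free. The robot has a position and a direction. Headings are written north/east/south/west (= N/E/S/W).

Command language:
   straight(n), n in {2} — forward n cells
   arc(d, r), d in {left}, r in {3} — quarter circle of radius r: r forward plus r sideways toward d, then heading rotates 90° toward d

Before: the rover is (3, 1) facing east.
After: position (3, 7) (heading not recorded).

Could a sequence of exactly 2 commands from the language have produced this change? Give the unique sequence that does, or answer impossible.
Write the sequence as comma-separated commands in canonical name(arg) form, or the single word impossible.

start: (3, 1) facing east
1. arc(left, 3) → (6, 4) facing north
2. arc(left, 3) → (3, 7) facing west
no other 2-command option fits: unique.

arc(left, 3), arc(left, 3)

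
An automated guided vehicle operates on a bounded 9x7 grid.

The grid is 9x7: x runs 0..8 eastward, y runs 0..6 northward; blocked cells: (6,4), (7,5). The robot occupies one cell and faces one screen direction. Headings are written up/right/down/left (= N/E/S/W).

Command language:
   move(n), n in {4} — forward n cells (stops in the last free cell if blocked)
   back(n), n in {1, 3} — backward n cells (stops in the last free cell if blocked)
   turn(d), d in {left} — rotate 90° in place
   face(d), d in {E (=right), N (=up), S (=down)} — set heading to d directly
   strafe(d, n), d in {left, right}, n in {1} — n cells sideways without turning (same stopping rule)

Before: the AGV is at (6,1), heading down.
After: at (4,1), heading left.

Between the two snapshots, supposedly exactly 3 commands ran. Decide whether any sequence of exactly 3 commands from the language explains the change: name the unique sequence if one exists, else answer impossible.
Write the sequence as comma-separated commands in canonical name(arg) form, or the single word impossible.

checked all 3-command options: none fits.

impossible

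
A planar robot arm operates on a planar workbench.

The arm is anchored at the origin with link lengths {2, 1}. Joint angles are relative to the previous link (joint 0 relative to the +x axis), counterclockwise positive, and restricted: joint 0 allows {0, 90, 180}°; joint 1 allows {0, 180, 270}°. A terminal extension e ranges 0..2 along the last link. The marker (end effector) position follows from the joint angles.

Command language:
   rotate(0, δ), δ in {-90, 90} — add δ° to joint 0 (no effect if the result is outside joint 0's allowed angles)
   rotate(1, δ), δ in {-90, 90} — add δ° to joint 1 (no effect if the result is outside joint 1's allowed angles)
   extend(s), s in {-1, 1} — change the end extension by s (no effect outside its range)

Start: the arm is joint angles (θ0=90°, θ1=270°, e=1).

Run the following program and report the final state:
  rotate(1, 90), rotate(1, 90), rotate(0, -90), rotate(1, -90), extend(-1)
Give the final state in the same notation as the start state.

joint angles (θ0=0°, θ1=270°, e=0)

start: joint angles (θ0=90°, θ1=270°, e=1)
[1] after rotate(1, 90): joint angles (θ0=90°, θ1=0°, e=1)
[2] after rotate(1, 90): joint angles (θ0=90°, θ1=0°, e=1)
[3] after rotate(0, -90): joint angles (θ0=0°, θ1=0°, e=1)
[4] after rotate(1, -90): joint angles (θ0=0°, θ1=270°, e=1)
[5] after extend(-1): joint angles (θ0=0°, θ1=270°, e=0)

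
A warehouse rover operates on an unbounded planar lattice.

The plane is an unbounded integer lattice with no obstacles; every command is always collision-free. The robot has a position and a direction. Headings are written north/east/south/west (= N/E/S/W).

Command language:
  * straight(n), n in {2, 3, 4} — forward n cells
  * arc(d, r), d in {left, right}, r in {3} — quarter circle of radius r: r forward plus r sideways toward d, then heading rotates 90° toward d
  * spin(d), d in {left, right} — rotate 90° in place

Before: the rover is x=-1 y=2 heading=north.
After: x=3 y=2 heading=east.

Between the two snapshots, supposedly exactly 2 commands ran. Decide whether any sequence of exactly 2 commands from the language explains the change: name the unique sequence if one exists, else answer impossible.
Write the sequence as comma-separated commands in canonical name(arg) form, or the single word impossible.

key: cell and facing (now E) both changed — the 2 commands mix motion and turning
t0: x=-1 y=2 heading=north
1. spin(right) → x=-1 y=2 heading=east
2. straight(4) → x=3 y=2 heading=east
no rival 2-sequence matches.

spin(right), straight(4)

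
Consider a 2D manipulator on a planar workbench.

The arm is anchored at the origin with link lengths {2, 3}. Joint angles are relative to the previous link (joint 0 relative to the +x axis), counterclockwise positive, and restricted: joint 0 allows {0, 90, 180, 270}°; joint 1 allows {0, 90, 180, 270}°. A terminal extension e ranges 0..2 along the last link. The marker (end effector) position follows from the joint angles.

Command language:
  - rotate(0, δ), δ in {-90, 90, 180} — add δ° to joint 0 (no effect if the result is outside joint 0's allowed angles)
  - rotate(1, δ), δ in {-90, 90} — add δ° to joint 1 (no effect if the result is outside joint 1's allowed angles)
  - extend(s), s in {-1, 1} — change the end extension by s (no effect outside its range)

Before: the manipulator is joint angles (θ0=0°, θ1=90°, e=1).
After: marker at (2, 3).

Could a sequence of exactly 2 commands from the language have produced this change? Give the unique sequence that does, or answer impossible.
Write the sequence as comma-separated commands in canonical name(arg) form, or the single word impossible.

extend(-1), extend(-1)

start: joint angles (θ0=0°, θ1=90°, e=1)
[1] after extend(-1): joint angles (θ0=0°, θ1=90°, e=0)
[2] after extend(-1): joint angles (θ0=0°, θ1=90°, e=0)
all 49 alternatives checked — unique.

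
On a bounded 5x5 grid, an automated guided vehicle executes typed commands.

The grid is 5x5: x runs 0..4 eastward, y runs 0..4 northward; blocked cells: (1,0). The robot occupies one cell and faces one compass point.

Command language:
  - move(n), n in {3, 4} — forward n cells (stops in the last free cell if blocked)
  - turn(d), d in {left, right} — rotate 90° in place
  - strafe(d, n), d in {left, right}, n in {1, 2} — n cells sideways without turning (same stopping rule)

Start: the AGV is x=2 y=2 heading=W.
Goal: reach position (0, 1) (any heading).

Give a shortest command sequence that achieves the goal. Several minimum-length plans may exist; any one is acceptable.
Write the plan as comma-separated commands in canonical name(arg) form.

begin: x=2 y=2 heading=W
t=1 strafe(left, 1) ⇒ x=2 y=1 heading=W
t=2 move(4) ⇒ x=0 y=1 heading=W
no 1-step plan works, so 2 is optimal.

strafe(left, 1), move(4)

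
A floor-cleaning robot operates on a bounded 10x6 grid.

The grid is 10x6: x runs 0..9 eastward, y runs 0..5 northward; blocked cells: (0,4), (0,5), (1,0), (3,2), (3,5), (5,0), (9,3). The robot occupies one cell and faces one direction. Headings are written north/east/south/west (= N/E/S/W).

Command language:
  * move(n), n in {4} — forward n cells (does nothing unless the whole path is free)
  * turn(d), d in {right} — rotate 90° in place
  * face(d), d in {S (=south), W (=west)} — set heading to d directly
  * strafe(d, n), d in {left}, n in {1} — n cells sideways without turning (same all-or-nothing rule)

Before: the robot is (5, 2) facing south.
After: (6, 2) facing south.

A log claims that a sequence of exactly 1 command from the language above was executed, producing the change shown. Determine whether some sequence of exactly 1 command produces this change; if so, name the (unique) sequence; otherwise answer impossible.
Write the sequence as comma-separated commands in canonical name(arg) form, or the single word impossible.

strafe(left, 1)

key: still facing S — the one step turns nothing
t0: (5, 2) facing south
step 1 (strafe(left, 1)): (6, 2) facing south
all 5 alternatives checked — unique.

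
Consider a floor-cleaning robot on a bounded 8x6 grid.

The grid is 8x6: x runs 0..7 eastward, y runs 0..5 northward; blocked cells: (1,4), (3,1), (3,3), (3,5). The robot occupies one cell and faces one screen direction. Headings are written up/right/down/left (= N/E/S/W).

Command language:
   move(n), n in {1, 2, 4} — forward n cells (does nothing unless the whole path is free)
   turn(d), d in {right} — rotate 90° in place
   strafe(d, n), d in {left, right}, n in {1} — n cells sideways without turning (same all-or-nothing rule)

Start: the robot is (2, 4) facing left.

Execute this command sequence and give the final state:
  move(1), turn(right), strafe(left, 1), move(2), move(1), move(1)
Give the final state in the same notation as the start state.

initial: (2, 4) facing left
step 1 (move(1)): (2, 4) facing left
step 2 (turn(right)): (2, 4) facing up
step 3 (strafe(left, 1)): (2, 4) facing up
step 4 (move(2)): (2, 4) facing up
step 5 (move(1)): (2, 5) facing up
step 6 (move(1)): (2, 5) facing up

(2, 5) facing up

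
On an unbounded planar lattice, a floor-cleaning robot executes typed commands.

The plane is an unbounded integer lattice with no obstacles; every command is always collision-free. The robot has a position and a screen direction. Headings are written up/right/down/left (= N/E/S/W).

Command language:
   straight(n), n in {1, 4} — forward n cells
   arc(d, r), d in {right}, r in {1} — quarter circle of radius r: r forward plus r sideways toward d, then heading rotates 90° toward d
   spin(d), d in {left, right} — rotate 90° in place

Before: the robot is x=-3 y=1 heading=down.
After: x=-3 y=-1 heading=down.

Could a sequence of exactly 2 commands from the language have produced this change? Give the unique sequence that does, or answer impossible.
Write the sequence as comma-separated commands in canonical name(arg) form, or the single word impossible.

straight(1), straight(1)

key: still facing S at the end — nothing in the sequence rotates
initial: x=-3 y=1 heading=down
step 1 (straight(1)): x=-3 y=0 heading=down
step 2 (straight(1)): x=-3 y=-1 heading=down
no rival 2-sequence matches.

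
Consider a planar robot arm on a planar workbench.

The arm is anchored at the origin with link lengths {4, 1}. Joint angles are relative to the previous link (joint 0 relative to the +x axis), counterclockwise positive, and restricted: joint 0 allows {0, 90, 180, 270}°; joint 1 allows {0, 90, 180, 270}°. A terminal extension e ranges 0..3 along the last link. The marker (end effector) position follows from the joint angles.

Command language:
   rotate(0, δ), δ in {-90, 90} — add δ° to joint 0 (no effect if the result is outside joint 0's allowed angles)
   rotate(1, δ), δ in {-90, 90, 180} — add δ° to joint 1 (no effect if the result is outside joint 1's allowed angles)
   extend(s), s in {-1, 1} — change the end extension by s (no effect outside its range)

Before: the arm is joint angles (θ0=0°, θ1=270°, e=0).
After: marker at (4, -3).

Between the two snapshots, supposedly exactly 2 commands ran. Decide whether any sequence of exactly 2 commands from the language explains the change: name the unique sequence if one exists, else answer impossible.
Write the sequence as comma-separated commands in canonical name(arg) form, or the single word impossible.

t0: joint angles (θ0=0°, θ1=270°, e=0)
[1] after extend(1): joint angles (θ0=0°, θ1=270°, e=1)
[2] after extend(1): joint angles (θ0=0°, θ1=270°, e=2)
uniquely the one of 49 2-step routes that fits.

extend(1), extend(1)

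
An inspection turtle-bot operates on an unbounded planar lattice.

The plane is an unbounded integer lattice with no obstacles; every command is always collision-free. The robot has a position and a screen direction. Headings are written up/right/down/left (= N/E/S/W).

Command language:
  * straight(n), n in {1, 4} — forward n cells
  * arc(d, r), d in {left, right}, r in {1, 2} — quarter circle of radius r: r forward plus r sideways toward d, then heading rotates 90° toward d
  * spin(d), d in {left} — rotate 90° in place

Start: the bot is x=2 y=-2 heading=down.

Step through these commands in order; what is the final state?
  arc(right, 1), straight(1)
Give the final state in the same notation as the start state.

x=0 y=-3 heading=left

start: x=2 y=-2 heading=down
1. arc(right, 1) → x=1 y=-3 heading=left
2. straight(1) → x=0 y=-3 heading=left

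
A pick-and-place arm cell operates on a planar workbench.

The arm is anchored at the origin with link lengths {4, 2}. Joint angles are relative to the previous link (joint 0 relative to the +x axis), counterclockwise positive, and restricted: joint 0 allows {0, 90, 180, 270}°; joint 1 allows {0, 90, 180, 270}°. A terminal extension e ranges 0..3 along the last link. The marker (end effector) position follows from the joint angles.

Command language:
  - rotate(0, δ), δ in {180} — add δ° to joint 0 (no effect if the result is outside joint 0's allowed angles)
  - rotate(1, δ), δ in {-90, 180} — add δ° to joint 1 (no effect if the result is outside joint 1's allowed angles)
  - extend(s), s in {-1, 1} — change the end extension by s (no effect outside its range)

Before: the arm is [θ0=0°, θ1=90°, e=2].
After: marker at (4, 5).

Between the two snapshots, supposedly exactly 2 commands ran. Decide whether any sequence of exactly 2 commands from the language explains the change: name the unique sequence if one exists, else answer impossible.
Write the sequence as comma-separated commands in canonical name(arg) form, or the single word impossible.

start: [θ0=0°, θ1=90°, e=2]
step 1 (extend(1)): [θ0=0°, θ1=90°, e=3]
step 2 (extend(1)): [θ0=0°, θ1=90°, e=3]
all 25 alternatives checked — unique.

extend(1), extend(1)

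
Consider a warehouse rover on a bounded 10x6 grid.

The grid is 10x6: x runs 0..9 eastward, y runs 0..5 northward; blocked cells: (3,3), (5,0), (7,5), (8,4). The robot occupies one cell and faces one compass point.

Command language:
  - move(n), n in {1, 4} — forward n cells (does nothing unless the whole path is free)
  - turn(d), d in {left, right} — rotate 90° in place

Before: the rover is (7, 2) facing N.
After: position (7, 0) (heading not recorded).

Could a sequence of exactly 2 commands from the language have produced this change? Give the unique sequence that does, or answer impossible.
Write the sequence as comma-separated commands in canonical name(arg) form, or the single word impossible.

impossible

checked all 2-command options: none fits.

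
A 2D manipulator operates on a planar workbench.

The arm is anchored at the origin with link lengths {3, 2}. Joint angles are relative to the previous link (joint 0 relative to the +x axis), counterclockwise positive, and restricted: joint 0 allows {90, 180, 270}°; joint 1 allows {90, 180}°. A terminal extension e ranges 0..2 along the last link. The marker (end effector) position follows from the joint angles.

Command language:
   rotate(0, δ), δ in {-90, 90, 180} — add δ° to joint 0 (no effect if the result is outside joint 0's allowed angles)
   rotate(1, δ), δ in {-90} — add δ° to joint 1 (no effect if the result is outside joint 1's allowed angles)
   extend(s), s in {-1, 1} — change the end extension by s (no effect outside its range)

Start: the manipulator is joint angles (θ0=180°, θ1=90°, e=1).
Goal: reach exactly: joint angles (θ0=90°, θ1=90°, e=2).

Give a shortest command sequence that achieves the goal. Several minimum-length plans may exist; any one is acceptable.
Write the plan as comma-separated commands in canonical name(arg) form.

extend(1), rotate(0, -90)

t0: joint angles (θ0=180°, θ1=90°, e=1)
1. extend(1) → joint angles (θ0=180°, θ1=90°, e=2)
2. rotate(0, -90) → joint angles (θ0=90°, θ1=90°, e=2)
nothing shorter than 2 reaches the goal.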